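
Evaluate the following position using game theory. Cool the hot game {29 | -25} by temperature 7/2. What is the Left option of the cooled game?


Original game: {29 | -25} (a switch {a | b} with a > b).
Cooling by t (for t below the temperature (a - b)/2 = 27) taxes each move by t: {a | b} cooled by t is {a - t | b + t}.
Cooling amount: t = 7/2
Cooled Left option: 29 - 7/2 = 51/2
Cooled Right option: -25 + 7/2 = -43/2
Cooled game: {51/2 | -43/2}
Left option = 51/2

51/2


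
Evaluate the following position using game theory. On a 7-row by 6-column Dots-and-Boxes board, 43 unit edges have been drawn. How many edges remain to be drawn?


Grid: 7 x 6 boxes, i.e. 8 rows and 7 columns of dots.
Horizontal edges: (rows + 1) * cols = 8 * 6 = 48
Vertical edges: rows * (cols + 1) = 7 * 7 = 49
Total edges: 48 + 49 = 97
Edges drawn: 43
Remaining: 97 - 43 = 54

54


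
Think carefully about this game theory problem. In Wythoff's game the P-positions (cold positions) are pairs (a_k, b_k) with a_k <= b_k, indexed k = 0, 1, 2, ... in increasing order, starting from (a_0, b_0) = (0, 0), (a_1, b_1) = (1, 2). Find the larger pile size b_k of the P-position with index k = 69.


By Wythoff's theorem, a_k = floor(k * phi) and b_k = floor(k * phi^2) = a_k + k, where phi = (1 + sqrt(5))/2 is the golden ratio.
phi = (1 + sqrt(5))/2 = 1.618034
phi^2 = phi + 1 = 2.618034
k = 69
k * phi^2 = 69 * 2.618034 = 180.644345
b_69 = floor(k * phi^2) = 180 (check: a_69 + k = 111 + 69 = 180)

180


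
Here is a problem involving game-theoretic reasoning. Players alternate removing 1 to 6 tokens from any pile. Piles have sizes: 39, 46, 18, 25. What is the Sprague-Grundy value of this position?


Subtraction set: {1, 2, 3, 4, 5, 6}
For this subtraction set, G(n) = n mod 7 (period = max + 1 = 7).
Pile 1 (size 39): G(39) = 39 mod 7 = 4
Pile 2 (size 46): G(46) = 46 mod 7 = 4
Pile 3 (size 18): G(18) = 18 mod 7 = 4
Pile 4 (size 25): G(25) = 25 mod 7 = 4
Total Grundy value = XOR of all: 4 XOR 4 XOR 4 XOR 4 = 0

0


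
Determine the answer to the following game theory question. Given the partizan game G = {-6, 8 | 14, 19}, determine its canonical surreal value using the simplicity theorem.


Left options: {-6, 8}, max = 8
Right options: {14, 19}, min = 14
All options are numbers and max(Left) < min(Right), so by the simplicity theorem the value is the simplest (earliest-born) number strictly between 8 and 14.
Integers 9 through 13 all lie strictly between 8 and 14.
Among integers, the simplest (lowest birthday = smallest |n|; 0 is born on day 0, +-n on day n) is 9.
No non-integer in the interval can be simpler: if x is a non-integer in the interval, then floor(x) or ceil(x) also lies in the interval (the interval contains an integer), and both are proper prefixes of x's sign expansion, i.e. born earlier. So the game value is 9.
Game value = 9

9


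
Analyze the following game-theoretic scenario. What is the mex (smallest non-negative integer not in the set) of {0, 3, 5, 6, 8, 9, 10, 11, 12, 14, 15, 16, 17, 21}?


Set = {0, 3, 5, 6, 8, 9, 10, 11, 12, 14, 15, 16, 17, 21}
0 is in the set.
1 is NOT in the set. This is the mex.
mex = 1

1


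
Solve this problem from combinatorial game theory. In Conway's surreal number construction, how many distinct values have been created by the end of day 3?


Day 0: {|} = 0 is born. Count = 1.
Day n: the number of surreal numbers born by day n is 2^(n+1) - 1.
By day 0: 2^1 - 1 = 1
By day 1: 2^2 - 1 = 3
By day 2: 2^3 - 1 = 7
By day 3: 2^4 - 1 = 15
By day 3: 15 surreal numbers.

15


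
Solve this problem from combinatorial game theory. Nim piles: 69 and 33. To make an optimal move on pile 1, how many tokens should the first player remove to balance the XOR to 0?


Piles: 69 and 33
Current XOR: 69 XOR 33 = 100 (non-zero, so this is an N-position).
To make the XOR zero, we need to find a move that balances the piles.
For pile 1 (size 69): target = 69 XOR 100 = 33
We reduce pile 1 from 69 to 33.
Tokens removed: 69 - 33 = 36
Verification: 33 XOR 33 = 0

36


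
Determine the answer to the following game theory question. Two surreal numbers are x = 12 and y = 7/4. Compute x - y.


x = 12, y = 7/4
Converting to common denominator: 4
x = 48/4, y = 7/4
x - y = 12 - 7/4 = 41/4

41/4


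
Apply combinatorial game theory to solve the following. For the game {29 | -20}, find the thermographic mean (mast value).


Game = {29 | -20}, a switch {a | b} with numbers a > b.
Its thermograph has left wall a - t and right wall b + t, which meet at t = (a - b)/2, where both equal (a + b)/2. So the mast (mean value) is at (a + b)/2.
Mean = (29 + (-20))/2 = 9/2 = 9/2

9/2


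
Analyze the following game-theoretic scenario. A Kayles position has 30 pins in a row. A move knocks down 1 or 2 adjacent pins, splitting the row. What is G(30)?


Kayles: a move removes 1 or 2 adjacent pins from a contiguous row.
Removing pins from a row of k leaves two independent rows (a, b) with a + b = k - 1 (one pin) or a + b = k - 2 (two pins); an end removal gives a = 0.
By Sprague-Grundy, G(k) = mex{ G(a) XOR G(b) } over all these splits. G(0) = 0.
G(1): splits (0,0):0^0=0 -> mex({0}) = 1
G(2): splits (0,1):0^1=1 (0,0):0^0=0 -> mex({0, 1}) = 2
G(3): splits (0,2):0^2=2 (1,1):1^1=0 (0,1):0^1=1 -> mex({0, 1, 2}) = 3
G(4): splits (0,3):0^3=3 (1,2):1^2=3 (0,2):0^2=2 (1,1):1^1=0 -> mex({0, 2, 3}) = 1
G(5): splits (0,4):0^1=1 (1,3):1^3=2 (2,2):2^2=0 (0,3):0^3=3 (1,2):1^2=3 -> mex({0, 1, 2, 3}) = 4
G(6) = mex({0, 1, 2, 4}) = 3
G(7) = mex({0, 1, 3, 4, 5}) = 2
G(8) = mex({0, 2, 3, 5, 6}) = 1
G(9) = mex({0, 1, 2, 3, 6, 7}) = 4
G(10) = mex({0, 1, 3, 4, 5, 7}) = 2
G(11) = mex({0, 1, 2, 3, 4, 5}) = 6
G(12) = mex({0, 1, 2, 3, 5, 6, 7}) = 4
G(13) = mex({0, 2, 3, 4, 6, 7}) = 1
G(14) = mex({0, 1, 4, 5, 6, 7}) = 2
G(15) = mex({0, 1, 2, 3, 4, 5, 6}) = 7
G(16) = mex({0, 2, 3, 5, 6, 7}) = 1
G(17) = mex({0, 1, 2, 3, 5, 6, 7}) = 4
G(18) = mex({0, 1, 2, 4, 5, 6}) = 3
G(19) = mex({0, 1, 3, 4, 5, 7}) = 2
G(20) = mex({0, 2, 3, 4, 5, 6, 7}) = 1
G(21) = mex({0, 1, 2, 3, 5, 6, 7}) = 4
G(22) = mex({0, 1, 2, 3, 4, 5, 7}) = 6
G(23) = mex({0, 1, 2, 3, 4, 5, 6}) = 7
G(24) = mex({0, 1, 2, 3, 5, 6, 7}) = 4
G(25) = mex({0, 2, 3, 4, 6, 7}) = 1
G(26) = mex({0, 1, 3, 4, 5, 6, 7}) = 2
G(27) = mex({0, 1, 2, 3, 4, 5, 6, 7}) = 8
G(28) = mex({0, 1, 2, 3, 4, 6, 7, 8}) = 5
G(29) = mex({0, 1, 2, 3, 5, 6, 7, 8, 9}) = 4
G(30) = mex({0, 1, 2, 3, 4, 5, 6, 9, 10}) = 7
Therefore G(30) = 7.

7


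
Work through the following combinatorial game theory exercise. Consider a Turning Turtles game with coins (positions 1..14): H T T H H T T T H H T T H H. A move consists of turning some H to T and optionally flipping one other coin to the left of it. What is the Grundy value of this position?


Coins: H T T H H T T T H H T T H H
Key fact: a single head at position k behaves exactly like a Nim heap of size k (turning it to T and optionally flipping a coin at j < k corresponds to moving the heap from k to j, or to 0), and heads combine as a disjunctive sum (two heads at the same place would cancel, matching j XOR j = 0). So the Nim-value is the XOR of the 1-indexed positions of the heads.
Face-up positions (1-indexed): [1, 4, 5, 9, 10, 13, 14]
XOR 0 with 1: 0 XOR 1 = 1
XOR 1 with 4: 1 XOR 4 = 5
XOR 5 with 5: 5 XOR 5 = 0
XOR 0 with 9: 0 XOR 9 = 9
XOR 9 with 10: 9 XOR 10 = 3
XOR 3 with 13: 3 XOR 13 = 14
XOR 14 with 14: 14 XOR 14 = 0
Nim-value = 0

0


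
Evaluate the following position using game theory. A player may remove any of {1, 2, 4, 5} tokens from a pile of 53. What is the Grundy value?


The subtraction set is S = {1, 2, 4, 5}.
G(k) = mex{ G(k - s) : s in S, s <= k }. We compute iteratively: G(0) = 0.
G(1) = mex({0}) = 1
G(2) = mex({0, 1}) = 2
G(3) = mex({1, 2}) = 0
G(4) = mex({0, 2}) = 1
G(5) = mex({0, 1}) = 2
G(6) = mex({1, 2}) = 0
G(7) = mex({0, 2}) = 1
Observe that G(3)..G(7) = 0, 1, 2, 0, 1 repeats G(0)..G(4) = 0, 1, 2, 0, 1.
For k >= max(S) = 5, G(k) is determined by the previous 5 values G(k-5)..G(k-1); a window of 5 consecutive values has recurred shifted by 3, so by induction G(k + 3) = G(k) for all k >= 0: the sequence is periodic from the start with period 3.
One period: G(0..2) = 0, 1, 2.
53 mod 3 = 2, so G(53) = G(2) = 2.

2


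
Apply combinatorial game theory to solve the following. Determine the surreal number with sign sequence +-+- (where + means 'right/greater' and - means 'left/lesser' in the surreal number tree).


Sign expansion: +-+-
Rule: track bounds (lo, hi), initially (-inf, +inf). On '+', the current value becomes lo and we move to the simplest number in (value, hi): value + 1 if hi = +inf, otherwise the midpoint (value + hi)/2. On '-', the current value becomes hi and we move to value - 1 if lo = -inf, otherwise the midpoint (lo + value)/2.
Start at 0.
Step 1: sign = +, move right. Bounds: (0, +inf). Value = 1
Step 2: sign = -, move left. Bounds: (0, 1). Value = 1/2
Step 3: sign = +, move right. Bounds: (1/2, 1). Value = 3/4
Step 4: sign = -, move left. Bounds: (1/2, 3/4). Value = 5/8
The surreal number with sign expansion +-+- is 5/8.

5/8


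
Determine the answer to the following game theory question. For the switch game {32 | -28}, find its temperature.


The game is {32 | -28}, a switch {a | b} with numbers a > b.
Cooling {a | b} by t gives {a - t | b + t}, which stops being hot when a - t = b + t, i.e. at t = (a - b)/2. So the temperature of a switch is (a - b)/2.
Temperature = (Left option - Right option) / 2
= (32 - (-28)) / 2
= 60 / 2
= 30

30


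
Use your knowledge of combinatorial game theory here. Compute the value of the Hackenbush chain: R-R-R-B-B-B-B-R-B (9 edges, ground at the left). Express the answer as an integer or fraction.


Edges (from ground): R-R-R-B-B-B-B-R-B
By Berlekamp's sign-expansion rule, a Blue-Red Hackenbush stalk has the value of the surreal number whose sign sequence is the edge sequence with B -> + and R -> -.
Sign sequence: ---++++-+
Trace the sign expansion in the surreal number tree, starting from 0:
Edge 1: R (sign -) -> bounds (-inf, 0), value = -1
Edge 2: R (sign -) -> bounds (-inf, -1), value = -2
Edge 3: R (sign -) -> bounds (-inf, -2), value = -3
Edge 4: B (sign +) -> bounds (-3, -2), value = -5/2
Edge 5: B (sign +) -> bounds (-5/2, -2), value = -9/4
Edge 6: B (sign +) -> bounds (-9/4, -2), value = -17/8
Edge 7: B (sign +) -> bounds (-17/8, -2), value = -33/16
Edge 8: R (sign -) -> bounds (-17/8, -33/16), value = -67/32
Edge 9: B (sign +) -> bounds (-67/32, -33/16), value = -133/64
Game value = -133/64

-133/64


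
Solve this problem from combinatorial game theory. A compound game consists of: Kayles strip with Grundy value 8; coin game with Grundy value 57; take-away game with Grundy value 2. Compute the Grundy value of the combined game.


By the Sprague-Grundy theorem, the Grundy value of a sum of games is the XOR of individual Grundy values.
Kayles strip: Grundy value = 8. Running XOR: 0 XOR 8 = 8
coin game: Grundy value = 57. Running XOR: 8 XOR 57 = 49
take-away game: Grundy value = 2. Running XOR: 49 XOR 2 = 51
The combined Grundy value is 51.

51


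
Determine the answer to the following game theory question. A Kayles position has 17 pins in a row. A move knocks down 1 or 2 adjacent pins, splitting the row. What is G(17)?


Kayles: a move removes 1 or 2 adjacent pins from a contiguous row.
Removing pins from a row of k leaves two independent rows (a, b) with a + b = k - 1 (one pin) or a + b = k - 2 (two pins); an end removal gives a = 0.
By Sprague-Grundy, G(k) = mex{ G(a) XOR G(b) } over all these splits. G(0) = 0.
G(1): splits (0,0):0^0=0 -> mex({0}) = 1
G(2): splits (0,1):0^1=1 (0,0):0^0=0 -> mex({0, 1}) = 2
G(3): splits (0,2):0^2=2 (1,1):1^1=0 (0,1):0^1=1 -> mex({0, 1, 2}) = 3
G(4): splits (0,3):0^3=3 (1,2):1^2=3 (0,2):0^2=2 (1,1):1^1=0 -> mex({0, 2, 3}) = 1
G(5): splits (0,4):0^1=1 (1,3):1^3=2 (2,2):2^2=0 (0,3):0^3=3 (1,2):1^2=3 -> mex({0, 1, 2, 3}) = 4
G(6) = mex({0, 1, 2, 4}) = 3
G(7) = mex({0, 1, 3, 4, 5}) = 2
G(8) = mex({0, 2, 3, 5, 6}) = 1
G(9) = mex({0, 1, 2, 3, 6, 7}) = 4
G(10) = mex({0, 1, 3, 4, 5, 7}) = 2
G(11) = mex({0, 1, 2, 3, 4, 5}) = 6
G(12) = mex({0, 1, 2, 3, 5, 6, 7}) = 4
G(13) = mex({0, 2, 3, 4, 6, 7}) = 1
G(14) = mex({0, 1, 4, 5, 6, 7}) = 2
G(15) = mex({0, 1, 2, 3, 4, 5, 6}) = 7
G(16) = mex({0, 2, 3, 5, 6, 7}) = 1
G(17) = mex({0, 1, 2, 3, 5, 6, 7}) = 4
Therefore G(17) = 4.

4


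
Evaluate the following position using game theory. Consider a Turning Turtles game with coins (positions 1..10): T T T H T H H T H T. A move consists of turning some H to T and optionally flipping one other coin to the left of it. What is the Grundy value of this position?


Coins: T T T H T H H T H T
Key fact: a single head at position k behaves exactly like a Nim heap of size k (turning it to T and optionally flipping a coin at j < k corresponds to moving the heap from k to j, or to 0), and heads combine as a disjunctive sum (two heads at the same place would cancel, matching j XOR j = 0). So the Nim-value is the XOR of the 1-indexed positions of the heads.
Face-up positions (1-indexed): [4, 6, 7, 9]
XOR 0 with 4: 0 XOR 4 = 4
XOR 4 with 6: 4 XOR 6 = 2
XOR 2 with 7: 2 XOR 7 = 5
XOR 5 with 9: 5 XOR 9 = 12
Nim-value = 12

12


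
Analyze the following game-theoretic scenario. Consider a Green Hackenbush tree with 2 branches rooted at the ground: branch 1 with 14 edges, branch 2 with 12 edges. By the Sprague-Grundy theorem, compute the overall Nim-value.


The tree has 2 branches from the ground vertex.
In Green Hackenbush, the Nim-value of a simple path of length k is k.
Branch 1: length 14, Nim-value = 14
Branch 2: length 12, Nim-value = 12
Total Nim-value = XOR of all branch values:
0 XOR 14 = 14
14 XOR 12 = 2
Nim-value of the tree = 2

2


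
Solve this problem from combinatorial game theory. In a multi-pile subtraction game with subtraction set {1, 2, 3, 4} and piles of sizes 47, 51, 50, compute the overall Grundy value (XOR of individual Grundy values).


Subtraction set: {1, 2, 3, 4}
For this subtraction set, G(n) = n mod 5 (period = max + 1 = 5).
Pile 1 (size 47): G(47) = 47 mod 5 = 2
Pile 2 (size 51): G(51) = 51 mod 5 = 1
Pile 3 (size 50): G(50) = 50 mod 5 = 0
Total Grundy value = XOR of all: 2 XOR 1 XOR 0 = 3

3


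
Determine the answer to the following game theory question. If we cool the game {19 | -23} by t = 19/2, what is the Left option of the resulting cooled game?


Original game: {19 | -23} (a switch {a | b} with a > b).
Cooling by t (for t below the temperature (a - b)/2 = 21) taxes each move by t: {a | b} cooled by t is {a - t | b + t}.
Cooling amount: t = 19/2
Cooled Left option: 19 - 19/2 = 19/2
Cooled Right option: -23 + 19/2 = -27/2
Cooled game: {19/2 | -27/2}
Left option = 19/2

19/2


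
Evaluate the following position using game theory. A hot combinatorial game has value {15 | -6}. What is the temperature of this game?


The game is {15 | -6}, a switch {a | b} with numbers a > b.
Cooling {a | b} by t gives {a - t | b + t}, which stops being hot when a - t = b + t, i.e. at t = (a - b)/2. So the temperature of a switch is (a - b)/2.
Temperature = (Left option - Right option) / 2
= (15 - (-6)) / 2
= 21 / 2
= 21/2

21/2


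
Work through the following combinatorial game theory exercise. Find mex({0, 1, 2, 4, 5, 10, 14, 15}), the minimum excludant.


Set = {0, 1, 2, 4, 5, 10, 14, 15}
0 is in the set.
1 is in the set.
2 is in the set.
3 is NOT in the set. This is the mex.
mex = 3

3


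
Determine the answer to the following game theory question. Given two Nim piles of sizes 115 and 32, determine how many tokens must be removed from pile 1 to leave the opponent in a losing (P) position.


Piles: 115 and 32
Current XOR: 115 XOR 32 = 83 (non-zero, so this is an N-position).
To make the XOR zero, we need to find a move that balances the piles.
For pile 1 (size 115): target = 115 XOR 83 = 32
We reduce pile 1 from 115 to 32.
Tokens removed: 115 - 32 = 83
Verification: 32 XOR 32 = 0

83


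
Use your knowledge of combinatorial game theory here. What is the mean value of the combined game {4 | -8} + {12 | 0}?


G1 = {4 | -8}, G2 = {12 | 0}
Each is a switch {a | b} with numbers a > b; its mean value is (a + b)/2, and mean value is additive over game sums: m(G1 + G2) = m(G1) + m(G2).
Mean of G1 = (4 + (-8))/2 = -4/2 = -2
Mean of G2 = (12 + (0))/2 = 12/2 = 6
Mean of G1 + G2 = -2 + 6 = 4

4


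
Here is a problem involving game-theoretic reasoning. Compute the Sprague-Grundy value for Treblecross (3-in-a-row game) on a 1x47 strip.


Treblecross: place X on empty cells; 3-in-a-row wins.
Playing within two cells of an existing X lets the opponent win at once, so sensible play treats the cells i-2..i+2 around each X as dead. The player left with no safe cell loses, so this is a normal-play take-away game on strips of safe cells.
Placing X at cell i (0-indexed) of a strip of k safe cells leaves independent strips of sizes max(0, i-2) and max(0, k-i-3). Hence G(k) = mex{ G(max(0,i-2)) XOR G(max(0,k-i-3)) : 0 <= i < k }, with G(0) = 0.
G(1): splits (0,0):0^0=0 -> mex({0}) = 1
G(2): splits (0,0):0^0=0 -> mex({0}) = 1
G(3): splits (0,0):0^0=0 -> mex({0}) = 1
G(4): splits (0,1):0^1=1 (0,0):0^0=0 -> mex({0, 1}) = 2
G(5): splits (0,2):0^1=1 (0,1):0^1=1 (0,0):0^0=0 -> mex({0, 1}) = 2
G(6) = mex({1}) = 0
G(7) = mex({0, 1, 2}) = 3
G(8) = mex({0, 1, 2}) = 3
G(9) = mex({0, 2}) = 1
G(10) = mex({0, 2, 3}) = 1
G(11) = mex({0, 3}) = 1
G(12) = mex({1, 3}) = 0
G(13) = mex({0, 1, 2, 3}) = 4
G(14) = mex({0, 1, 2}) = 3
G(15) = mex({0, 1, 2}) = 3
G(16) = mex({0, 1, 2, 4}) = 3
G(17) = mex({0, 1, 3, 4}) = 2
G(18) = mex({0, 1, 3, 4}) = 2
G(19) = mex({0, 1, 3, 5}) = 2
G(20) = mex({0, 1, 2, 3, 5}) = 4
G(21) = mex({0, 1, 2, 3, 5}) = 4
G(22) = mex({1, 2, 6}) = 0
G(23) = mex({0, 1, 2, 3, 4, 6}) = 5
G(24) = mex({0, 1, 2, 3, 4}) = 5
G(25) = mex({0, 1, 3, 4, 7}) = 2
G(26) = mex({0, 1, 3, 4, 5, 7}) = 2
G(27) = mex({0, 1, 3, 5}) = 2
G(28) = mex({0, 1, 2, 5}) = 3
G(29) = mex({0, 1, 2, 4, 5, 6}) = 3
G(30) = mex({1, 2, 4, 6}) = 0
G(31) = mex({0, 1, 2, 3, 4, 6}) = 5
G(32) = mex({1, 2, 3, 4, 7}) = 0
G(33) = mex({0, 3, 7}) = 1
G(34) = mex({0, 2, 3, 5, 7}) = 1
G(35) = mex({0, 2, 3, 5, 6}) = 1
G(36) = mex({0, 1, 2, 5, 6}) = 3
G(37) = mex({0, 1, 2, 4, 5, 6}) = 3
G(38) = mex({0, 1, 2, 4}) = 3
G(39) = mex({0, 1, 2, 3, 4, 7}) = 5
G(40) = mex({0, 1, 2, 3, 4, 5, 7}) = 6
G(41) = mex({0, 1, 2, 3, 5, 7}) = 4
G(42) = mex({0, 1, 2, 3, 5, 6, 7}) = 4
G(43) = mex({0, 2, 3, 5, 6}) = 1
G(44) = mex({1, 2, 3, 4, 5, 6}) = 0
G(45) = mex({0, 1, 2, 3, 4, 6, 7}) = 5
G(46) = mex({0, 1, 2, 3, 4, 7}) = 5
G(47) = mex({0, 1, 2, 3, 4, 5, 7}) = 6
Therefore G(47) = 6.

6


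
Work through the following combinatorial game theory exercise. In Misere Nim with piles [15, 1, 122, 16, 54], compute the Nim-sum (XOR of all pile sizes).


We need the XOR (exclusive or) of all pile sizes.
After XOR-ing pile 1 (size 15): 0 XOR 15 = 15
After XOR-ing pile 2 (size 1): 15 XOR 1 = 14
After XOR-ing pile 3 (size 122): 14 XOR 122 = 116
After XOR-ing pile 4 (size 16): 116 XOR 16 = 100
After XOR-ing pile 5 (size 54): 100 XOR 54 = 82
The Nim-value of this position is 82.

82


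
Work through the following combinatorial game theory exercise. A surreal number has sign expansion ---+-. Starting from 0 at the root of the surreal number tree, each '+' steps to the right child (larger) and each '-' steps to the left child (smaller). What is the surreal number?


Sign expansion: ---+-
Rule: track bounds (lo, hi), initially (-inf, +inf). On '+', the current value becomes lo and we move to the simplest number in (value, hi): value + 1 if hi = +inf, otherwise the midpoint (value + hi)/2. On '-', the current value becomes hi and we move to value - 1 if lo = -inf, otherwise the midpoint (lo + value)/2.
Start at 0.
Step 1: sign = -, move left. Bounds: (-inf, 0). Value = -1
Step 2: sign = -, move left. Bounds: (-inf, -1). Value = -2
Step 3: sign = -, move left. Bounds: (-inf, -2). Value = -3
Step 4: sign = +, move right. Bounds: (-3, -2). Value = -5/2
Step 5: sign = -, move left. Bounds: (-3, -5/2). Value = -11/4
The surreal number with sign expansion ---+- is -11/4.

-11/4


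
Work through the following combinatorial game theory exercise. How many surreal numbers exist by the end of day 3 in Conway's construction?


Day 0: {|} = 0 is born. Count = 1.
Day n: the number of surreal numbers born by day n is 2^(n+1) - 1.
By day 0: 2^1 - 1 = 1
By day 1: 2^2 - 1 = 3
By day 2: 2^3 - 1 = 7
By day 3: 2^4 - 1 = 15
By day 3: 15 surreal numbers.

15


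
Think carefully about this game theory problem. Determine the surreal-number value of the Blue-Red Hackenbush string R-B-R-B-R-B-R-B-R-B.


Edges (from ground): R-B-R-B-R-B-R-B-R-B
By Berlekamp's sign-expansion rule, a Blue-Red Hackenbush stalk has the value of the surreal number whose sign sequence is the edge sequence with B -> + and R -> -.
Sign sequence: -+-+-+-+-+
Trace the sign expansion in the surreal number tree, starting from 0:
Edge 1: R (sign -) -> bounds (-inf, 0), value = -1
Edge 2: B (sign +) -> bounds (-1, 0), value = -1/2
Edge 3: R (sign -) -> bounds (-1, -1/2), value = -3/4
Edge 4: B (sign +) -> bounds (-3/4, -1/2), value = -5/8
Edge 5: R (sign -) -> bounds (-3/4, -5/8), value = -11/16
Edge 6: B (sign +) -> bounds (-11/16, -5/8), value = -21/32
Edge 7: R (sign -) -> bounds (-11/16, -21/32), value = -43/64
Edge 8: B (sign +) -> bounds (-43/64, -21/32), value = -85/128
Edge 9: R (sign -) -> bounds (-43/64, -85/128), value = -171/256
Edge 10: B (sign +) -> bounds (-171/256, -85/128), value = -341/512
Game value = -341/512

-341/512


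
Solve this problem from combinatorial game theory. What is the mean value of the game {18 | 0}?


Game = {18 | 0}, a switch {a | b} with numbers a > b.
Its thermograph has left wall a - t and right wall b + t, which meet at t = (a - b)/2, where both equal (a + b)/2. So the mast (mean value) is at (a + b)/2.
Mean = (18 + (0))/2 = 18/2 = 9

9


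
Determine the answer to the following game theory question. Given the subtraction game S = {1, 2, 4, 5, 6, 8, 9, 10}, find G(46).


The subtraction set is S = {1, 2, 4, 5, 6, 8, 9, 10}.
G(k) = mex{ G(k - s) : s in S, s <= k }. We compute iteratively: G(0) = 0.
G(1) = mex({0}) = 1
G(2) = mex({0, 1}) = 2
G(3) = mex({1, 2}) = 0
G(4) = mex({0, 2}) = 1
G(5) = mex({0, 1}) = 2
G(6) = mex({0, 1, 2}) = 3
G(7) = mex({0, 1, 2, 3}) = 4
G(8) = mex({0, 1, 2, 3, 4}) = 5
G(9) = mex({0, 1, 2, 4, 5}) = 3
G(10) = mex({0, 1, 2, 3, 5}) = 4
G(11) = mex({0, 1, 2, 3, 4}) = 5
G(12) = mex({0, 1, 2, 3, 4, 5}) = 6
G(13) = mex({0, 1, 2, 3, 4, 5, 6}) = 7
G(14) = mex({1, 2, 3, 4, 5, 6, 7}) = 0
G(15) = mex({0, 2, 3, 4, 5, 7}) = 1
G(16) = mex({0, 1, 3, 4, 5, 6}) = 2
G(17) = mex({1, 2, 3, 4, 5, 6, 7}) = 0
G(18) = mex({0, 2, 3, 4, 5, 6, 7}) = 1
G(19) = mex({0, 1, 3, 4, 5, 7}) = 2
G(20) = mex({0, 1, 2, 4, 5, 6}) = 3
G(21) = mex({0, 1, 2, 3, 5, 6, 7}) = 4
G(22) = mex({0, 1, 2, 3, 4, 6, 7}) = 5
G(23) = mex({0, 1, 2, 4, 5, 7}) = 3
Observe that G(14)..G(23) = 0, 1, 2, 0, 1, 2, 3, 4, 5, 3 repeats G(0)..G(9) = 0, 1, 2, 0, 1, 2, 3, 4, 5, 3.
For k >= max(S) = 10, G(k) is determined by the previous 10 values G(k-10)..G(k-1); a window of 10 consecutive values has recurred shifted by 14, so by induction G(k + 14) = G(k) for all k >= 0: the sequence is periodic from the start with period 14.
One period: G(0..13) = 0, 1, 2, 0, 1, 2, 3, 4, 5, 3, 4, 5, 6, 7.
46 mod 14 = 4, so G(46) = G(4) = 1.

1


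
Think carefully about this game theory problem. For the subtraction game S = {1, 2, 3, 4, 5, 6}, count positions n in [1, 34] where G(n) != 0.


Subtraction set S = {1, 2, 3, 4, 5, 6}, so G(n) = n mod 7.
G(n) = 0 when n is a multiple of 7.
Multiples of 7 in [1, 34]: 4
N-positions (nonzero Grundy) = 34 - 4 = 30

30


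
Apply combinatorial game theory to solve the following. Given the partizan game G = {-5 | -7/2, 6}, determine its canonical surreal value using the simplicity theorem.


Left options: {-5}, max = -5
Right options: {-7/2, 6}, min = -7/2
All options are numbers and max(Left) < min(Right), so by the simplicity theorem the value is the simplest (earliest-born) number strictly between -5 and -7/2.
The only integer strictly between -5 and -7/2 is -4.
No non-integer in the interval can be simpler: if x is a non-integer in the interval, then floor(x) or ceil(x) also lies in the interval (the interval contains an integer), and both are proper prefixes of x's sign expansion, i.e. born earlier. So the game value is -4.
Game value = -4

-4


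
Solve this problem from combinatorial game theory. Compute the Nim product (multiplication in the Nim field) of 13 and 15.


Nim multiplication is bilinear over XOR: (u XOR v) * w = (u*w) XOR (v*w).
So we split each operand into its bit components and XOR the pairwise Nim products.
13 = 1 + 4 + 8 (as XOR of powers of 2).
15 = 1 + 2 + 4 + 8 (as XOR of powers of 2).
Using the standard Nim-product table on single bits:
  2*2 = 3,   2*4 = 8,   2*8 = 12,
  4*4 = 6,   4*8 = 11,  8*8 = 13,
and  1*x = x (identity), k*l = l*k (commutative).
Pairwise Nim products:
  1 * 1 = 1
  1 * 2 = 2
  1 * 4 = 4
  1 * 8 = 8
  4 * 1 = 4
  4 * 2 = 8
  4 * 4 = 6
  4 * 8 = 11
  8 * 1 = 8
  8 * 2 = 12
  8 * 4 = 11
  8 * 8 = 13
XOR them: 1 XOR 2 XOR 4 XOR 8 XOR 4 XOR 8 XOR 6 XOR 11 XOR 8 XOR 12 XOR 11 XOR 13 = 12.
Result: 13 * 15 = 12 (in Nim).

12


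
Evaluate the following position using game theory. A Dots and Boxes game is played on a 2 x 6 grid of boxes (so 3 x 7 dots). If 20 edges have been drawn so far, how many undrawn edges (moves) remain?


Grid: 2 x 6 boxes, i.e. 3 rows and 7 columns of dots.
Horizontal edges: (rows + 1) * cols = 3 * 6 = 18
Vertical edges: rows * (cols + 1) = 2 * 7 = 14
Total edges: 18 + 14 = 32
Edges drawn: 20
Remaining: 32 - 20 = 12

12


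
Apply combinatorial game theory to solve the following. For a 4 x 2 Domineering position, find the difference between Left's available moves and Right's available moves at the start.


Board is 4 x 2 (rows x cols).
Left (vertical) placements: (rows-1) * cols = 3 * 2 = 6
Right (horizontal) placements: rows * (cols-1) = 4 * 1 = 4
Advantage = Left - Right = 6 - 4 = 2

2


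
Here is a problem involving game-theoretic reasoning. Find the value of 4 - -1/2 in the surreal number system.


x = 4, y = -1/2
Converting to common denominator: 2
x = 8/2, y = -1/2
x - y = 4 - -1/2 = 9/2

9/2


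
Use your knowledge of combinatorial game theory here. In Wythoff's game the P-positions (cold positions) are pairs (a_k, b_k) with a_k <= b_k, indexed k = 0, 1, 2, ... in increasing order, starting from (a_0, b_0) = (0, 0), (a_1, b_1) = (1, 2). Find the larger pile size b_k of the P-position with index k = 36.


By Wythoff's theorem, a_k = floor(k * phi) and b_k = floor(k * phi^2) = a_k + k, where phi = (1 + sqrt(5))/2 is the golden ratio.
phi = (1 + sqrt(5))/2 = 1.618034
phi^2 = phi + 1 = 2.618034
k = 36
k * phi^2 = 36 * 2.618034 = 94.249224
b_36 = floor(k * phi^2) = 94 (check: a_36 + k = 58 + 36 = 94)

94


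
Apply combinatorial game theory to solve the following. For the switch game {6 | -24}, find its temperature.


The game is {6 | -24}, a switch {a | b} with numbers a > b.
Cooling {a | b} by t gives {a - t | b + t}, which stops being hot when a - t = b + t, i.e. at t = (a - b)/2. So the temperature of a switch is (a - b)/2.
Temperature = (Left option - Right option) / 2
= (6 - (-24)) / 2
= 30 / 2
= 15

15


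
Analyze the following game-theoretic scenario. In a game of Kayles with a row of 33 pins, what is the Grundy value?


Kayles: a move removes 1 or 2 adjacent pins from a contiguous row.
Removing pins from a row of k leaves two independent rows (a, b) with a + b = k - 1 (one pin) or a + b = k - 2 (two pins); an end removal gives a = 0.
By Sprague-Grundy, G(k) = mex{ G(a) XOR G(b) } over all these splits. G(0) = 0.
G(1): splits (0,0):0^0=0 -> mex({0}) = 1
G(2): splits (0,1):0^1=1 (0,0):0^0=0 -> mex({0, 1}) = 2
G(3): splits (0,2):0^2=2 (1,1):1^1=0 (0,1):0^1=1 -> mex({0, 1, 2}) = 3
G(4): splits (0,3):0^3=3 (1,2):1^2=3 (0,2):0^2=2 (1,1):1^1=0 -> mex({0, 2, 3}) = 1
G(5): splits (0,4):0^1=1 (1,3):1^3=2 (2,2):2^2=0 (0,3):0^3=3 (1,2):1^2=3 -> mex({0, 1, 2, 3}) = 4
G(6) = mex({0, 1, 2, 4}) = 3
G(7) = mex({0, 1, 3, 4, 5}) = 2
G(8) = mex({0, 2, 3, 5, 6}) = 1
G(9) = mex({0, 1, 2, 3, 6, 7}) = 4
G(10) = mex({0, 1, 3, 4, 5, 7}) = 2
G(11) = mex({0, 1, 2, 3, 4, 5}) = 6
G(12) = mex({0, 1, 2, 3, 5, 6, 7}) = 4
G(13) = mex({0, 2, 3, 4, 6, 7}) = 1
G(14) = mex({0, 1, 4, 5, 6, 7}) = 2
G(15) = mex({0, 1, 2, 3, 4, 5, 6}) = 7
G(16) = mex({0, 2, 3, 5, 6, 7}) = 1
G(17) = mex({0, 1, 2, 3, 5, 6, 7}) = 4
G(18) = mex({0, 1, 2, 4, 5, 6}) = 3
G(19) = mex({0, 1, 3, 4, 5, 7}) = 2
G(20) = mex({0, 2, 3, 4, 5, 6, 7}) = 1
G(21) = mex({0, 1, 2, 3, 5, 6, 7}) = 4
G(22) = mex({0, 1, 2, 3, 4, 5, 7}) = 6
G(23) = mex({0, 1, 2, 3, 4, 5, 6}) = 7
G(24) = mex({0, 1, 2, 3, 5, 6, 7}) = 4
G(25) = mex({0, 2, 3, 4, 6, 7}) = 1
G(26) = mex({0, 1, 3, 4, 5, 6, 7}) = 2
G(27) = mex({0, 1, 2, 3, 4, 5, 6, 7}) = 8
G(28) = mex({0, 1, 2, 3, 4, 6, 7, 8}) = 5
G(29) = mex({0, 1, 2, 3, 5, 6, 7, 8, 9}) = 4
G(30) = mex({0, 1, 2, 3, 4, 5, 6, 9, 10}) = 7
G(31) = mex({0, 1, 3, 4, 5, 7, 10, 11}) = 2
G(32) = mex({0, 2, 3, 4, 5, 6, 7, 9, 11}) = 1
G(33) = mex({0, 1, 2, 3, 4, 5, 6, 7, 9, 12}) = 8
Therefore G(33) = 8.

8


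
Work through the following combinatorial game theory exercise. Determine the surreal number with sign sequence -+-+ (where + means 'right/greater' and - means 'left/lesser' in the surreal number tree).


Sign expansion: -+-+
Rule: track bounds (lo, hi), initially (-inf, +inf). On '+', the current value becomes lo and we move to the simplest number in (value, hi): value + 1 if hi = +inf, otherwise the midpoint (value + hi)/2. On '-', the current value becomes hi and we move to value - 1 if lo = -inf, otherwise the midpoint (lo + value)/2.
Start at 0.
Step 1: sign = -, move left. Bounds: (-inf, 0). Value = -1
Step 2: sign = +, move right. Bounds: (-1, 0). Value = -1/2
Step 3: sign = -, move left. Bounds: (-1, -1/2). Value = -3/4
Step 4: sign = +, move right. Bounds: (-3/4, -1/2). Value = -5/8
The surreal number with sign expansion -+-+ is -5/8.

-5/8


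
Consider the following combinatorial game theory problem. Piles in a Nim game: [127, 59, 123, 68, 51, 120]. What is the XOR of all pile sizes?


We need the XOR (exclusive or) of all pile sizes.
After XOR-ing pile 1 (size 127): 0 XOR 127 = 127
After XOR-ing pile 2 (size 59): 127 XOR 59 = 68
After XOR-ing pile 3 (size 123): 68 XOR 123 = 63
After XOR-ing pile 4 (size 68): 63 XOR 68 = 123
After XOR-ing pile 5 (size 51): 123 XOR 51 = 72
After XOR-ing pile 6 (size 120): 72 XOR 120 = 48
The Nim-value of this position is 48.

48


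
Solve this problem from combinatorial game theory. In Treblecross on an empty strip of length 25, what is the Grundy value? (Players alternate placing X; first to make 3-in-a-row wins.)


Treblecross: place X on empty cells; 3-in-a-row wins.
Playing within two cells of an existing X lets the opponent win at once, so sensible play treats the cells i-2..i+2 around each X as dead. The player left with no safe cell loses, so this is a normal-play take-away game on strips of safe cells.
Placing X at cell i (0-indexed) of a strip of k safe cells leaves independent strips of sizes max(0, i-2) and max(0, k-i-3). Hence G(k) = mex{ G(max(0,i-2)) XOR G(max(0,k-i-3)) : 0 <= i < k }, with G(0) = 0.
G(1): splits (0,0):0^0=0 -> mex({0}) = 1
G(2): splits (0,0):0^0=0 -> mex({0}) = 1
G(3): splits (0,0):0^0=0 -> mex({0}) = 1
G(4): splits (0,1):0^1=1 (0,0):0^0=0 -> mex({0, 1}) = 2
G(5): splits (0,2):0^1=1 (0,1):0^1=1 (0,0):0^0=0 -> mex({0, 1}) = 2
G(6) = mex({1}) = 0
G(7) = mex({0, 1, 2}) = 3
G(8) = mex({0, 1, 2}) = 3
G(9) = mex({0, 2}) = 1
G(10) = mex({0, 2, 3}) = 1
G(11) = mex({0, 3}) = 1
G(12) = mex({1, 3}) = 0
G(13) = mex({0, 1, 2, 3}) = 4
G(14) = mex({0, 1, 2}) = 3
G(15) = mex({0, 1, 2}) = 3
G(16) = mex({0, 1, 2, 4}) = 3
G(17) = mex({0, 1, 3, 4}) = 2
G(18) = mex({0, 1, 3, 4}) = 2
G(19) = mex({0, 1, 3, 5}) = 2
G(20) = mex({0, 1, 2, 3, 5}) = 4
G(21) = mex({0, 1, 2, 3, 5}) = 4
G(22) = mex({1, 2, 6}) = 0
G(23) = mex({0, 1, 2, 3, 4, 6}) = 5
G(24) = mex({0, 1, 2, 3, 4}) = 5
G(25) = mex({0, 1, 3, 4, 7}) = 2
Therefore G(25) = 2.

2


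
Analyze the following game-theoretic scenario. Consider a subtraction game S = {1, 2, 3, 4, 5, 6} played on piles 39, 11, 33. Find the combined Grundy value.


Subtraction set: {1, 2, 3, 4, 5, 6}
For this subtraction set, G(n) = n mod 7 (period = max + 1 = 7).
Pile 1 (size 39): G(39) = 39 mod 7 = 4
Pile 2 (size 11): G(11) = 11 mod 7 = 4
Pile 3 (size 33): G(33) = 33 mod 7 = 5
Total Grundy value = XOR of all: 4 XOR 4 XOR 5 = 5

5


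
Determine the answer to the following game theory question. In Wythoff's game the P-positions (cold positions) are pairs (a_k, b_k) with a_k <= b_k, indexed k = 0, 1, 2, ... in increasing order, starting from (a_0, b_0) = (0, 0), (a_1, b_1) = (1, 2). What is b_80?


By Wythoff's theorem, a_k = floor(k * phi) and b_k = floor(k * phi^2) = a_k + k, where phi = (1 + sqrt(5))/2 is the golden ratio.
phi = (1 + sqrt(5))/2 = 1.618034
phi^2 = phi + 1 = 2.618034
k = 80
k * phi^2 = 80 * 2.618034 = 209.442719
b_80 = floor(k * phi^2) = 209 (check: a_80 + k = 129 + 80 = 209)

209


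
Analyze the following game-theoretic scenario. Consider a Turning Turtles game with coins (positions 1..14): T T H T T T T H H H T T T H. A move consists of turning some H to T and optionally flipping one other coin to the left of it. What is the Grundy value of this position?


Coins: T T H T T T T H H H T T T H
Key fact: a single head at position k behaves exactly like a Nim heap of size k (turning it to T and optionally flipping a coin at j < k corresponds to moving the heap from k to j, or to 0), and heads combine as a disjunctive sum (two heads at the same place would cancel, matching j XOR j = 0). So the Nim-value is the XOR of the 1-indexed positions of the heads.
Face-up positions (1-indexed): [3, 8, 9, 10, 14]
XOR 0 with 3: 0 XOR 3 = 3
XOR 3 with 8: 3 XOR 8 = 11
XOR 11 with 9: 11 XOR 9 = 2
XOR 2 with 10: 2 XOR 10 = 8
XOR 8 with 14: 8 XOR 14 = 6
Nim-value = 6

6


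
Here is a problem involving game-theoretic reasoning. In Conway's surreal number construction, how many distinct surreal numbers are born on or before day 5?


Day 0: {|} = 0 is born. Count = 1.
Day n: the number of surreal numbers born by day n is 2^(n+1) - 1.
By day 0: 2^1 - 1 = 1
By day 1: 2^2 - 1 = 3
By day 2: 2^3 - 1 = 7
By day 3: 2^4 - 1 = 15
By day 4: 2^5 - 1 = 31
By day 5: 2^6 - 1 = 63
By day 5: 63 surreal numbers.

63


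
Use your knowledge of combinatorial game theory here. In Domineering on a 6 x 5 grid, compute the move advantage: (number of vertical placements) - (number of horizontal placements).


Board is 6 x 5 (rows x cols).
Left (vertical) placements: (rows-1) * cols = 5 * 5 = 25
Right (horizontal) placements: rows * (cols-1) = 6 * 4 = 24
Advantage = Left - Right = 25 - 24 = 1

1


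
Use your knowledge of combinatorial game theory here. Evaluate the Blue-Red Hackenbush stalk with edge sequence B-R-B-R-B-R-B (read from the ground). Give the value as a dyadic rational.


Edges (from ground): B-R-B-R-B-R-B
By Berlekamp's sign-expansion rule, a Blue-Red Hackenbush stalk has the value of the surreal number whose sign sequence is the edge sequence with B -> + and R -> -.
Sign sequence: +-+-+-+
Trace the sign expansion in the surreal number tree, starting from 0:
Edge 1: B (sign +) -> bounds (0, +inf), value = 1
Edge 2: R (sign -) -> bounds (0, 1), value = 1/2
Edge 3: B (sign +) -> bounds (1/2, 1), value = 3/4
Edge 4: R (sign -) -> bounds (1/2, 3/4), value = 5/8
Edge 5: B (sign +) -> bounds (5/8, 3/4), value = 11/16
Edge 6: R (sign -) -> bounds (5/8, 11/16), value = 21/32
Edge 7: B (sign +) -> bounds (21/32, 11/16), value = 43/64
Game value = 43/64

43/64


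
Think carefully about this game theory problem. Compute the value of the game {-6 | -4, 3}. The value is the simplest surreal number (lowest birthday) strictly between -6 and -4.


Left options: {-6}, max = -6
Right options: {-4, 3}, min = -4
All options are numbers and max(Left) < min(Right), so by the simplicity theorem the value is the simplest (earliest-born) number strictly between -6 and -4.
The only integer strictly between -6 and -4 is -5.
No non-integer in the interval can be simpler: if x is a non-integer in the interval, then floor(x) or ceil(x) also lies in the interval (the interval contains an integer), and both are proper prefixes of x's sign expansion, i.e. born earlier. So the game value is -5.
Game value = -5

-5


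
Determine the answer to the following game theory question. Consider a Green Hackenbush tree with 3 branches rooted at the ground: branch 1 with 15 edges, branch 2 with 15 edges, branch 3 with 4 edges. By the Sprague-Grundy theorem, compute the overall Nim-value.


The tree has 3 branches from the ground vertex.
In Green Hackenbush, the Nim-value of a simple path of length k is k.
Branch 1: length 15, Nim-value = 15
Branch 2: length 15, Nim-value = 15
Branch 3: length 4, Nim-value = 4
Total Nim-value = XOR of all branch values:
0 XOR 15 = 15
15 XOR 15 = 0
0 XOR 4 = 4
Nim-value of the tree = 4

4


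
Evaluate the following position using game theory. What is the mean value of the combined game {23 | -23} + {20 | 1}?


G1 = {23 | -23}, G2 = {20 | 1}
Each is a switch {a | b} with numbers a > b; its mean value is (a + b)/2, and mean value is additive over game sums: m(G1 + G2) = m(G1) + m(G2).
Mean of G1 = (23 + (-23))/2 = 0/2 = 0
Mean of G2 = (20 + (1))/2 = 21/2 = 21/2
Mean of G1 + G2 = 0 + 21/2 = 21/2

21/2


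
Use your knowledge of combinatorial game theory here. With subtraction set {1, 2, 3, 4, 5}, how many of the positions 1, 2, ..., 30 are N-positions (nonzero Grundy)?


Subtraction set S = {1, 2, 3, 4, 5}, so G(n) = n mod 6.
G(n) = 0 when n is a multiple of 6.
Multiples of 6 in [1, 30]: 5
N-positions (nonzero Grundy) = 30 - 5 = 25

25


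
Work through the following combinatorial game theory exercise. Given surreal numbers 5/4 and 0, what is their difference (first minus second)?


x = 5/4, y = 0
Converting to common denominator: 4
x = 5/4, y = 0/4
x - y = 5/4 - 0 = 5/4

5/4


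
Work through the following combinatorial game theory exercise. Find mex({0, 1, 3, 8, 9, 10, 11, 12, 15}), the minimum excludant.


Set = {0, 1, 3, 8, 9, 10, 11, 12, 15}
0 is in the set.
1 is in the set.
2 is NOT in the set. This is the mex.
mex = 2

2


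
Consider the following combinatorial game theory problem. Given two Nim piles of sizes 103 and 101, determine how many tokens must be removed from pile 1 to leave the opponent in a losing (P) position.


Piles: 103 and 101
Current XOR: 103 XOR 101 = 2 (non-zero, so this is an N-position).
To make the XOR zero, we need to find a move that balances the piles.
For pile 1 (size 103): target = 103 XOR 2 = 101
We reduce pile 1 from 103 to 101.
Tokens removed: 103 - 101 = 2
Verification: 101 XOR 101 = 0

2


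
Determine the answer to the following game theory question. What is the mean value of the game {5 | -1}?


Game = {5 | -1}, a switch {a | b} with numbers a > b.
Its thermograph has left wall a - t and right wall b + t, which meet at t = (a - b)/2, where both equal (a + b)/2. So the mast (mean value) is at (a + b)/2.
Mean = (5 + (-1))/2 = 4/2 = 2

2


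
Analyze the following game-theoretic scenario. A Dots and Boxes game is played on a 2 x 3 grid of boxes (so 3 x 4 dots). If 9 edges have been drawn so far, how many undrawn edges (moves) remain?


Grid: 2 x 3 boxes, i.e. 3 rows and 4 columns of dots.
Horizontal edges: (rows + 1) * cols = 3 * 3 = 9
Vertical edges: rows * (cols + 1) = 2 * 4 = 8
Total edges: 9 + 8 = 17
Edges drawn: 9
Remaining: 17 - 9 = 8

8


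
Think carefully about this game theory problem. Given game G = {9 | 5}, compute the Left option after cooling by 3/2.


Original game: {9 | 5} (a switch {a | b} with a > b).
Cooling by t (for t below the temperature (a - b)/2 = 2) taxes each move by t: {a | b} cooled by t is {a - t | b + t}.
Cooling amount: t = 3/2
Cooled Left option: 9 - 3/2 = 15/2
Cooled Right option: 5 + 3/2 = 13/2
Cooled game: {15/2 | 13/2}
Left option = 15/2

15/2


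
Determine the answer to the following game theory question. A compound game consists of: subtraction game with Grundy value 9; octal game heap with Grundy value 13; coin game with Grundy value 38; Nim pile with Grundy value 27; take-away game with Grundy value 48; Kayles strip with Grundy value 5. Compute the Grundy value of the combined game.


By the Sprague-Grundy theorem, the Grundy value of a sum of games is the XOR of individual Grundy values.
subtraction game: Grundy value = 9. Running XOR: 0 XOR 9 = 9
octal game heap: Grundy value = 13. Running XOR: 9 XOR 13 = 4
coin game: Grundy value = 38. Running XOR: 4 XOR 38 = 34
Nim pile: Grundy value = 27. Running XOR: 34 XOR 27 = 57
take-away game: Grundy value = 48. Running XOR: 57 XOR 48 = 9
Kayles strip: Grundy value = 5. Running XOR: 9 XOR 5 = 12
The combined Grundy value is 12.

12
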